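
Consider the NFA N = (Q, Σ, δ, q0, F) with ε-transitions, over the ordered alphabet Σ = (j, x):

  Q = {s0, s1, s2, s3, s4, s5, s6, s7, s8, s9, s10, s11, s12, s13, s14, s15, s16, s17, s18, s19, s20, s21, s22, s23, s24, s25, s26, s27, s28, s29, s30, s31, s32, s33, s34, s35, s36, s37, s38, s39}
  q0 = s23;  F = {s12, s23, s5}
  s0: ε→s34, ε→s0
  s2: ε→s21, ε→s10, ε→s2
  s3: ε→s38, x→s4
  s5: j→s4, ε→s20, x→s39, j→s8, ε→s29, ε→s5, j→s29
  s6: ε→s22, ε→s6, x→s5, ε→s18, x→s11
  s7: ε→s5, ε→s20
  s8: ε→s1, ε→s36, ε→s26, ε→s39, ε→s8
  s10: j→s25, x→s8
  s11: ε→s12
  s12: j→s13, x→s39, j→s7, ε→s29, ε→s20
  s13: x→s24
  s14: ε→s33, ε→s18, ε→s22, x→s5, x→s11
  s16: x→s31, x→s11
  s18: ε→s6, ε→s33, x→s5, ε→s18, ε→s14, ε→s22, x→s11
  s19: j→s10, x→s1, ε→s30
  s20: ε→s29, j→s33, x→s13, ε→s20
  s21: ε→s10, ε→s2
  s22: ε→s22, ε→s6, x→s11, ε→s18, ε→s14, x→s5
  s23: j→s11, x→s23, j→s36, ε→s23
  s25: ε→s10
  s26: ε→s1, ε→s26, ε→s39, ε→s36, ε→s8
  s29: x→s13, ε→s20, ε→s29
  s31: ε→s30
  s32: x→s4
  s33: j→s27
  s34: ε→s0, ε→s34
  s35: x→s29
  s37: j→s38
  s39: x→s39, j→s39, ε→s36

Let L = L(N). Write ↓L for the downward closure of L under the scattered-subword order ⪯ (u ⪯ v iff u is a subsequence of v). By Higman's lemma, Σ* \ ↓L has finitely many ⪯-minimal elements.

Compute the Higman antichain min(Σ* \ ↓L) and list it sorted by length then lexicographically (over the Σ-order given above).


|Q|=40, |F|=3, |δ|=87 (52 ε).
min D↑ (4 st, q0=0, F={3}): 0:j→1,x→0 1:j→2,x→3 2:j→3,x→3 3:j→3,x→3 (ε-aug+det+¬).
'jx': |S_i|=[17, 16, 4] end={s13,s24,s36,s39} — reject; 2/2 del acc.
'jjj': run [17, 16, 14, 12] end={s1,s13,s20,s24,s26,s27,s29,s33,s36,s39,s4,s8} — reject; 3/3 deletions ∈↓L.
2 minimals (antichain).

A = [jx, jjj].


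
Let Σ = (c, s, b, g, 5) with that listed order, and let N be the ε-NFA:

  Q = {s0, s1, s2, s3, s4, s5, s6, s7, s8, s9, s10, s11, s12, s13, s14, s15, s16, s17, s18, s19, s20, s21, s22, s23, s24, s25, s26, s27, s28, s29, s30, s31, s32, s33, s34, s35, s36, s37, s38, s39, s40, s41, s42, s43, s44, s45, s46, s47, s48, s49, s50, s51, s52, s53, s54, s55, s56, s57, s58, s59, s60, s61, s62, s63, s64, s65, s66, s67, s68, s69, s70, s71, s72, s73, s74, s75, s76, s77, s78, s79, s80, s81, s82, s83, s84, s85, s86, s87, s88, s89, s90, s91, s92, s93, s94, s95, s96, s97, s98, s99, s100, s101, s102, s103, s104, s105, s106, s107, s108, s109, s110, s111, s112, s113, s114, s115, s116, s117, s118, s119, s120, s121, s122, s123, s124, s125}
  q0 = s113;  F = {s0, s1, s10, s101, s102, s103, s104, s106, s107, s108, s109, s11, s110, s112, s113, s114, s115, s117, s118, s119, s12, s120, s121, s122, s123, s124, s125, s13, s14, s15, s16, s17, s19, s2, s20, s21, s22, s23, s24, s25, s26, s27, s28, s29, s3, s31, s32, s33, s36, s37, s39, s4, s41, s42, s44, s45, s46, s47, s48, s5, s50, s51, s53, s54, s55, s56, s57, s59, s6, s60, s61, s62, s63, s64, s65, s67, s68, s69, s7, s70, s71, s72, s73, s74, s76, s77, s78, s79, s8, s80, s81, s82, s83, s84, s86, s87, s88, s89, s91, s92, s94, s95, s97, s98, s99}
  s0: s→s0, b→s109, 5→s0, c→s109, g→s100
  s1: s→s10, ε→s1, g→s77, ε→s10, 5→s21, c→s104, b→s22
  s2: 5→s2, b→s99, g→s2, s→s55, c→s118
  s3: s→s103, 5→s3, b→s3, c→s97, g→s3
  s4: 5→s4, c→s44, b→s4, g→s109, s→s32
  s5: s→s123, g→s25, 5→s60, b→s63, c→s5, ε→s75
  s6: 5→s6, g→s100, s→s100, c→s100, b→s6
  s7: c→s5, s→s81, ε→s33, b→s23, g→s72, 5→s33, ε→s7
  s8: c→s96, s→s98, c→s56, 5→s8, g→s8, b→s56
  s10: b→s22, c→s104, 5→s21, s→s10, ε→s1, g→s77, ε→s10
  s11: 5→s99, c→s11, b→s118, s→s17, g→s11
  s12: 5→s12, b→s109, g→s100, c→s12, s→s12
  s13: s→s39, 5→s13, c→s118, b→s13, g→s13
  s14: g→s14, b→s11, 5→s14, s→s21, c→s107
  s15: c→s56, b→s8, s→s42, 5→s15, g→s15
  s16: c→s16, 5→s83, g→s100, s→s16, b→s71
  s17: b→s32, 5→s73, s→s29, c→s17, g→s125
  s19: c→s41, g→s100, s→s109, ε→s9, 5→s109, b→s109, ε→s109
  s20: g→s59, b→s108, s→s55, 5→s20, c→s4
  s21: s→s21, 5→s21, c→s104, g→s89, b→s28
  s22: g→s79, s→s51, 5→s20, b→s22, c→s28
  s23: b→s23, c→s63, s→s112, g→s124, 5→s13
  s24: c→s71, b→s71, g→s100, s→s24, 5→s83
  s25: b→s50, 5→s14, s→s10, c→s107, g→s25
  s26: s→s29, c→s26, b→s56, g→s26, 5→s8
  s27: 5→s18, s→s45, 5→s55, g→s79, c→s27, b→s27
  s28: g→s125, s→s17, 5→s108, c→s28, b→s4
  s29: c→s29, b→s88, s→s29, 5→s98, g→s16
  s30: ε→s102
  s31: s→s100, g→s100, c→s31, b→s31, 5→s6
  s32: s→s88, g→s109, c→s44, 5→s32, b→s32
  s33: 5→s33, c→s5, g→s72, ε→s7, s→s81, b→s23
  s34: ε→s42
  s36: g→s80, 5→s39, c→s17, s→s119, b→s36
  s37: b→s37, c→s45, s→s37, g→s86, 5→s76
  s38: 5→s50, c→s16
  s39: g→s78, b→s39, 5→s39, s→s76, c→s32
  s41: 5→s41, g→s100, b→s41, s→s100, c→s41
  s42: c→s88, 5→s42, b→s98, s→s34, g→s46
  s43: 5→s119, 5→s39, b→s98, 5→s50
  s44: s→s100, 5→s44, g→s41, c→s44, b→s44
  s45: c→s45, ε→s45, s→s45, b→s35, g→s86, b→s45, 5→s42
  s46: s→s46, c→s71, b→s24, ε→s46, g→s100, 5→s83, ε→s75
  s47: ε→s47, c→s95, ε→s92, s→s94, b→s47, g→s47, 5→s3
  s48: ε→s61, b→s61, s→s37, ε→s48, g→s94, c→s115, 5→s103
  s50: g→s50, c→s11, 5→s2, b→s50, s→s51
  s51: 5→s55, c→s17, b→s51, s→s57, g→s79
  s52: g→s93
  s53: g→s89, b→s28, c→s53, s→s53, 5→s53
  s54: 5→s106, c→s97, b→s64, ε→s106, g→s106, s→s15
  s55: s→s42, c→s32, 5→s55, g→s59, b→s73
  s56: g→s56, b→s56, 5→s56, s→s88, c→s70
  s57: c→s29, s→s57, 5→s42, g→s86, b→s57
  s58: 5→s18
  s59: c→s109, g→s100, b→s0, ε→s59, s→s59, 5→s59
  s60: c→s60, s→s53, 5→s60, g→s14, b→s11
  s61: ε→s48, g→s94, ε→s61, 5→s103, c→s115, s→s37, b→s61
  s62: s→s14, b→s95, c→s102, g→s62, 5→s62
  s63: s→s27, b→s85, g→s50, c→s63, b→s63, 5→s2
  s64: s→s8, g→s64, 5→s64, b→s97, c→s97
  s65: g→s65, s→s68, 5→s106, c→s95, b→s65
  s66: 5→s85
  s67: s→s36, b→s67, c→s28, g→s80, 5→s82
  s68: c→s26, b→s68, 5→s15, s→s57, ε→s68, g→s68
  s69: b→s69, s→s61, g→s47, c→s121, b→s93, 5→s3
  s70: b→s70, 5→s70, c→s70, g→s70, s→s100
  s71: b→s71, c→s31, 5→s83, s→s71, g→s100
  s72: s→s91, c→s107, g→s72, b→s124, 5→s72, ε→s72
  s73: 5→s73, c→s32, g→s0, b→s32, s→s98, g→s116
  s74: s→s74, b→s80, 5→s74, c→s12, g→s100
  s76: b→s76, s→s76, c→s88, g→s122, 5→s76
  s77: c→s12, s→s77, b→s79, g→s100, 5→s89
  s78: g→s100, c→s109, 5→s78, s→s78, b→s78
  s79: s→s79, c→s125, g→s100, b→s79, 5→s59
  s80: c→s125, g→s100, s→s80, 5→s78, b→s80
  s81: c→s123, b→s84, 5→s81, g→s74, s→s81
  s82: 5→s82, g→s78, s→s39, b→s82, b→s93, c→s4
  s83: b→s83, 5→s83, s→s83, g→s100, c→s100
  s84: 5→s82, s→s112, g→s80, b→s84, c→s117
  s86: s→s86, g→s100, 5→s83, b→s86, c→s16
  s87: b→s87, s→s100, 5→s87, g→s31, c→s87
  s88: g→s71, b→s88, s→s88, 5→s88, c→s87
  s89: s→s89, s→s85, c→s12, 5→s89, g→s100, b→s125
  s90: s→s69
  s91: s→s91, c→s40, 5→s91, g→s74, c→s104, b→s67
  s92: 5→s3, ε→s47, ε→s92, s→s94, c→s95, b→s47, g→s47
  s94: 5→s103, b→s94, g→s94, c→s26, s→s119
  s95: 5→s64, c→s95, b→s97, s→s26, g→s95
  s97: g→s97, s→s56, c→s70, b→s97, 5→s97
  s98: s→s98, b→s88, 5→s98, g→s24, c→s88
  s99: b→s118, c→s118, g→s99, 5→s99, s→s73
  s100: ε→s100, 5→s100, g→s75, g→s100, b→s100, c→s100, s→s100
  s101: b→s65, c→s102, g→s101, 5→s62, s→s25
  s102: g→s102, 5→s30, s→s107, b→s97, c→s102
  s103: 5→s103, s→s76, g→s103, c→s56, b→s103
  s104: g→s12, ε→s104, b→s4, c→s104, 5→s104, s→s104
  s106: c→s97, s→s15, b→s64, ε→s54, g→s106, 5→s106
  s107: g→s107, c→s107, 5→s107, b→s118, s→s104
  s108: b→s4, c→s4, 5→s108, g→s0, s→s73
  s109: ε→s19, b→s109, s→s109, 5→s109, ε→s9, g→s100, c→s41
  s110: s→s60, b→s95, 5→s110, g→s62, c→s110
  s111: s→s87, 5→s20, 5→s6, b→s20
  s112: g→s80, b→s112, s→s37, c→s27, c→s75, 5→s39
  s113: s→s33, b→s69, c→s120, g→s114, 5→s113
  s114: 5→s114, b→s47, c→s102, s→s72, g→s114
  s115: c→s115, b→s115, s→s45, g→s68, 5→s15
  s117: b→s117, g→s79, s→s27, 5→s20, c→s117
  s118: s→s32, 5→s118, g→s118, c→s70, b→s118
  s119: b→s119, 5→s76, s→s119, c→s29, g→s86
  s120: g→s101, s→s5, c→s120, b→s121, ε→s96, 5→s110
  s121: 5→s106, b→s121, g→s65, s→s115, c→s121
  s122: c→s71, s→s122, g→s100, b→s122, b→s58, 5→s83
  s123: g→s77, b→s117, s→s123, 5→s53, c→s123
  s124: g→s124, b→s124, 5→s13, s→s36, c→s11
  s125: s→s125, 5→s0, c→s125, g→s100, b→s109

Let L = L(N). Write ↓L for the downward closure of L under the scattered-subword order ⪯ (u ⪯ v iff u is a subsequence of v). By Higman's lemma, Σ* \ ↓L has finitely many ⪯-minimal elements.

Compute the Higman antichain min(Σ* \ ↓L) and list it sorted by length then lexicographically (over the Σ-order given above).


|Q|=126, |F|=105, |δ|=589 (33 ε).
min D↑ (100 st, q0=0, F={53}): 0:c→1,s→2,b→3,g→4,5→0 1:c→1,s→5,b→6,g→7,5→8 2:c→5,s→9,b→10,g→11,5→2 3:c→6,s→12,b→3,g→13,5→14 4:c→15,s→11,b→13,g→4,5→4 5:c→5,s→16,b→17,g→18,5→19 6:c→6,s→20,b→6,g→21,5→22 7:c→15,s→18,b→21,g→7,5→23 8:c→8,s→19,b→24,g→23,5→8 9:c→16,s→9,b→25,g→26,5→9 10:c→17,s→27,b→10,g→28,5→29 11:c→30,s→31,b→28,g→11,5→11 12:c→20,s→32,b→12,g→33,5→34 13:c→24,s→33,b→13,g→13,5→14 14:c→35,s→34,b→14,g→14,5→14 15:c→15,s→30,b→35,g→15,5→15 16:c→16,s→16,b→36,g→37,5→38 17:c→17,s→39,b→17,g→40,5→41 18:c→30,s→42,b→40,g→18,5→43 19:c→19,s→38,b→44,g→43,5→19 20:c→20,s→45,b→20,g→46,5→47 21:c→24,s→46,b→21,g→21,5→22 22:c→35,s→47,b→48,g→22,5→22 23:c→15,s→43,b→24,g→23,5→23 24:c→24,s→49,b→35,g→24,5→48 25:c→36,s→27,b→25,g→50,5→51 26:c→52,s→26,b→50,g→53,5→26 27:c→39,s→32,b→27,g→50,5→54 28:c→44,s→55,b→28,g→28,5→29 29:c→56,s→54,b→29,g→29,5→29 30:c→30,s→57,b→56,g→30,5→30 31:c→57,s→31,b→58,g→26,5→31 32:c→45,s→32,b→32,g→59,5→60 33:c→49,s→61,b→33,g→33,5→34 34:c→62,s→60,b→34,g→34,5→34 35:c→63,s→62,b→35,g→35,5→35 36:c→36,s→39,b→36,g→64,5→65 37:c→52,s→37,b→64,g→53,5→66 38:c→38,s→38,b→67,g→66,5→38 39:c→39,s→45,b→39,g→64,5→68 40:c→44,s→69,b→40,g→40,5→41 41:c→56,s→68,b→70,g→41,5→41 42:c→57,s→42,b→71,g→37,5→72 43:c→30,s→72,b→44,g→43,5→43 44:c→44,s→73,b→56,g→44,5→70 45:c→45,s→45,b→45,g→59,5→74 46:c→49,s→75,b→46,g→46,5→47 47:c→62,s→74,b→76,g→47,5→47 48:c→35,s→76,b→35,g→48,5→48 49:c→49,s→77,b→62,g→49,5→76 50:c→78,s→50,b→50,g→53,5→79 51:c→80,s→54,b→51,g→79,5→51 52:c→52,s→52,b→81,g→53,5→52 53:c→53,s→53,b→53,g→53,5→53 54:c→82,s→60,b→54,g→79,5→54 55:c→73,s→61,b→55,g→50,5→54 56:c→63,s→82,b→56,g→56,5→56 57:c→57,s→57,b→80,g→52,5→57 58:c→67,s→55,b→58,g→50,5→51 59:c→83,s→59,b→59,g→53,5→84 60:c→85,s→60,b→60,g→86,5→60 61:c→77,s→61,b→61,g→59,5→60 62:c→63,s→85,b→62,g→62,5→62 63:c→63,s→53,b→63,g→63,5→63 64:c→78,s→64,b→64,g→53,5→87 65:c→80,s→68,b→88,g→87,5→65 66:c→52,s→66,b→78,g→53,5→66 67:c→67,s→73,b→80,g→78,5→88 68:c→82,s→74,b→89,g→87,5→68 69:c→73,s→75,b→69,g→64,5→68 70:c→56,s→89,b→56,g→70,5→70 71:c→67,s→69,b→71,g→64,5→65 72:c→57,s→72,b→67,g→66,5→72 73:c→73,s→77,b→82,g→78,5→89 74:c→85,s→74,b→90,g→91,5→74 75:c→77,s→75,b→75,g→59,5→74 76:c→62,s→90,b→62,g→76,5→76 77:c→77,s→77,b→85,g→83,5→90 78:c→78,s→78,b→81,g→53,5→92 79:c→81,s→79,b→79,g→53,5→79 80:c→93,s→82,b→80,g→81,5→80 81:c→94,s→81,b→81,g→53,5→81 82:c→93,s→85,b→82,g→81,5→82 83:c→83,s→83,b→95,g→53,5→84 84:c→53,s→84,b→84,g→53,5→84 85:c→96,s→85,b→85,g→95,5→85 86:c→95,s→86,b→86,g→53,5→84 87:c→81,s→87,b→92,g→53,5→87 88:c→80,s→89,b→80,g→92,5→88 89:c→82,s→90,b→82,g→92,5→89 90:c→85,s→90,b→85,g→97,5→90 91:c→95,s→91,b→97,g→53,5→84 92:c→81,s→92,b→81,g→53,5→92 93:c→93,s→53,b→93,g→94,5→93 94:c→94,s→53,b→94,g→53,5→94 95:c→98,s→95,b→95,g→53,5→84 96:c→96,s→53,b→96,g→98,5→96 97:c→95,s→97,b→95,g→53,5→84 98:c→98,s→53,b→98,g→53,5→99 99:c→53,s→53,b→99,g→53,5→99.
'ssgg': run [118, 99, 70, 29, 2] end={s100,s75} ∉↓L; 4/4 del acc.
'b5ccs': |S_i|=[118, 89, 50, 20, 8, 2] end={s100,s75} — reject; 5/5 deletions ∈↓L.
'gcbcs': N↓-sim [118, 94, 43, 19, 8, 2] end={s100,s75} ∉↓L; 5/5 deletions ∈↓L.
'c5bbcs': run [118, 85, 61, 37, 19, 8, 2] end={s100,s75} — reject; 6/6 del acc.
'bssg5c': N↓-sim [118, 89, 58, 35, 13, 5, 2] end={s100,s75} rej; 6/6 deletions ∈↓L.
5 minimals (antichain).

min(Σ*\↓L) = [ssgg, b5ccs, gcbcs, c5bbcs, bssg5c].


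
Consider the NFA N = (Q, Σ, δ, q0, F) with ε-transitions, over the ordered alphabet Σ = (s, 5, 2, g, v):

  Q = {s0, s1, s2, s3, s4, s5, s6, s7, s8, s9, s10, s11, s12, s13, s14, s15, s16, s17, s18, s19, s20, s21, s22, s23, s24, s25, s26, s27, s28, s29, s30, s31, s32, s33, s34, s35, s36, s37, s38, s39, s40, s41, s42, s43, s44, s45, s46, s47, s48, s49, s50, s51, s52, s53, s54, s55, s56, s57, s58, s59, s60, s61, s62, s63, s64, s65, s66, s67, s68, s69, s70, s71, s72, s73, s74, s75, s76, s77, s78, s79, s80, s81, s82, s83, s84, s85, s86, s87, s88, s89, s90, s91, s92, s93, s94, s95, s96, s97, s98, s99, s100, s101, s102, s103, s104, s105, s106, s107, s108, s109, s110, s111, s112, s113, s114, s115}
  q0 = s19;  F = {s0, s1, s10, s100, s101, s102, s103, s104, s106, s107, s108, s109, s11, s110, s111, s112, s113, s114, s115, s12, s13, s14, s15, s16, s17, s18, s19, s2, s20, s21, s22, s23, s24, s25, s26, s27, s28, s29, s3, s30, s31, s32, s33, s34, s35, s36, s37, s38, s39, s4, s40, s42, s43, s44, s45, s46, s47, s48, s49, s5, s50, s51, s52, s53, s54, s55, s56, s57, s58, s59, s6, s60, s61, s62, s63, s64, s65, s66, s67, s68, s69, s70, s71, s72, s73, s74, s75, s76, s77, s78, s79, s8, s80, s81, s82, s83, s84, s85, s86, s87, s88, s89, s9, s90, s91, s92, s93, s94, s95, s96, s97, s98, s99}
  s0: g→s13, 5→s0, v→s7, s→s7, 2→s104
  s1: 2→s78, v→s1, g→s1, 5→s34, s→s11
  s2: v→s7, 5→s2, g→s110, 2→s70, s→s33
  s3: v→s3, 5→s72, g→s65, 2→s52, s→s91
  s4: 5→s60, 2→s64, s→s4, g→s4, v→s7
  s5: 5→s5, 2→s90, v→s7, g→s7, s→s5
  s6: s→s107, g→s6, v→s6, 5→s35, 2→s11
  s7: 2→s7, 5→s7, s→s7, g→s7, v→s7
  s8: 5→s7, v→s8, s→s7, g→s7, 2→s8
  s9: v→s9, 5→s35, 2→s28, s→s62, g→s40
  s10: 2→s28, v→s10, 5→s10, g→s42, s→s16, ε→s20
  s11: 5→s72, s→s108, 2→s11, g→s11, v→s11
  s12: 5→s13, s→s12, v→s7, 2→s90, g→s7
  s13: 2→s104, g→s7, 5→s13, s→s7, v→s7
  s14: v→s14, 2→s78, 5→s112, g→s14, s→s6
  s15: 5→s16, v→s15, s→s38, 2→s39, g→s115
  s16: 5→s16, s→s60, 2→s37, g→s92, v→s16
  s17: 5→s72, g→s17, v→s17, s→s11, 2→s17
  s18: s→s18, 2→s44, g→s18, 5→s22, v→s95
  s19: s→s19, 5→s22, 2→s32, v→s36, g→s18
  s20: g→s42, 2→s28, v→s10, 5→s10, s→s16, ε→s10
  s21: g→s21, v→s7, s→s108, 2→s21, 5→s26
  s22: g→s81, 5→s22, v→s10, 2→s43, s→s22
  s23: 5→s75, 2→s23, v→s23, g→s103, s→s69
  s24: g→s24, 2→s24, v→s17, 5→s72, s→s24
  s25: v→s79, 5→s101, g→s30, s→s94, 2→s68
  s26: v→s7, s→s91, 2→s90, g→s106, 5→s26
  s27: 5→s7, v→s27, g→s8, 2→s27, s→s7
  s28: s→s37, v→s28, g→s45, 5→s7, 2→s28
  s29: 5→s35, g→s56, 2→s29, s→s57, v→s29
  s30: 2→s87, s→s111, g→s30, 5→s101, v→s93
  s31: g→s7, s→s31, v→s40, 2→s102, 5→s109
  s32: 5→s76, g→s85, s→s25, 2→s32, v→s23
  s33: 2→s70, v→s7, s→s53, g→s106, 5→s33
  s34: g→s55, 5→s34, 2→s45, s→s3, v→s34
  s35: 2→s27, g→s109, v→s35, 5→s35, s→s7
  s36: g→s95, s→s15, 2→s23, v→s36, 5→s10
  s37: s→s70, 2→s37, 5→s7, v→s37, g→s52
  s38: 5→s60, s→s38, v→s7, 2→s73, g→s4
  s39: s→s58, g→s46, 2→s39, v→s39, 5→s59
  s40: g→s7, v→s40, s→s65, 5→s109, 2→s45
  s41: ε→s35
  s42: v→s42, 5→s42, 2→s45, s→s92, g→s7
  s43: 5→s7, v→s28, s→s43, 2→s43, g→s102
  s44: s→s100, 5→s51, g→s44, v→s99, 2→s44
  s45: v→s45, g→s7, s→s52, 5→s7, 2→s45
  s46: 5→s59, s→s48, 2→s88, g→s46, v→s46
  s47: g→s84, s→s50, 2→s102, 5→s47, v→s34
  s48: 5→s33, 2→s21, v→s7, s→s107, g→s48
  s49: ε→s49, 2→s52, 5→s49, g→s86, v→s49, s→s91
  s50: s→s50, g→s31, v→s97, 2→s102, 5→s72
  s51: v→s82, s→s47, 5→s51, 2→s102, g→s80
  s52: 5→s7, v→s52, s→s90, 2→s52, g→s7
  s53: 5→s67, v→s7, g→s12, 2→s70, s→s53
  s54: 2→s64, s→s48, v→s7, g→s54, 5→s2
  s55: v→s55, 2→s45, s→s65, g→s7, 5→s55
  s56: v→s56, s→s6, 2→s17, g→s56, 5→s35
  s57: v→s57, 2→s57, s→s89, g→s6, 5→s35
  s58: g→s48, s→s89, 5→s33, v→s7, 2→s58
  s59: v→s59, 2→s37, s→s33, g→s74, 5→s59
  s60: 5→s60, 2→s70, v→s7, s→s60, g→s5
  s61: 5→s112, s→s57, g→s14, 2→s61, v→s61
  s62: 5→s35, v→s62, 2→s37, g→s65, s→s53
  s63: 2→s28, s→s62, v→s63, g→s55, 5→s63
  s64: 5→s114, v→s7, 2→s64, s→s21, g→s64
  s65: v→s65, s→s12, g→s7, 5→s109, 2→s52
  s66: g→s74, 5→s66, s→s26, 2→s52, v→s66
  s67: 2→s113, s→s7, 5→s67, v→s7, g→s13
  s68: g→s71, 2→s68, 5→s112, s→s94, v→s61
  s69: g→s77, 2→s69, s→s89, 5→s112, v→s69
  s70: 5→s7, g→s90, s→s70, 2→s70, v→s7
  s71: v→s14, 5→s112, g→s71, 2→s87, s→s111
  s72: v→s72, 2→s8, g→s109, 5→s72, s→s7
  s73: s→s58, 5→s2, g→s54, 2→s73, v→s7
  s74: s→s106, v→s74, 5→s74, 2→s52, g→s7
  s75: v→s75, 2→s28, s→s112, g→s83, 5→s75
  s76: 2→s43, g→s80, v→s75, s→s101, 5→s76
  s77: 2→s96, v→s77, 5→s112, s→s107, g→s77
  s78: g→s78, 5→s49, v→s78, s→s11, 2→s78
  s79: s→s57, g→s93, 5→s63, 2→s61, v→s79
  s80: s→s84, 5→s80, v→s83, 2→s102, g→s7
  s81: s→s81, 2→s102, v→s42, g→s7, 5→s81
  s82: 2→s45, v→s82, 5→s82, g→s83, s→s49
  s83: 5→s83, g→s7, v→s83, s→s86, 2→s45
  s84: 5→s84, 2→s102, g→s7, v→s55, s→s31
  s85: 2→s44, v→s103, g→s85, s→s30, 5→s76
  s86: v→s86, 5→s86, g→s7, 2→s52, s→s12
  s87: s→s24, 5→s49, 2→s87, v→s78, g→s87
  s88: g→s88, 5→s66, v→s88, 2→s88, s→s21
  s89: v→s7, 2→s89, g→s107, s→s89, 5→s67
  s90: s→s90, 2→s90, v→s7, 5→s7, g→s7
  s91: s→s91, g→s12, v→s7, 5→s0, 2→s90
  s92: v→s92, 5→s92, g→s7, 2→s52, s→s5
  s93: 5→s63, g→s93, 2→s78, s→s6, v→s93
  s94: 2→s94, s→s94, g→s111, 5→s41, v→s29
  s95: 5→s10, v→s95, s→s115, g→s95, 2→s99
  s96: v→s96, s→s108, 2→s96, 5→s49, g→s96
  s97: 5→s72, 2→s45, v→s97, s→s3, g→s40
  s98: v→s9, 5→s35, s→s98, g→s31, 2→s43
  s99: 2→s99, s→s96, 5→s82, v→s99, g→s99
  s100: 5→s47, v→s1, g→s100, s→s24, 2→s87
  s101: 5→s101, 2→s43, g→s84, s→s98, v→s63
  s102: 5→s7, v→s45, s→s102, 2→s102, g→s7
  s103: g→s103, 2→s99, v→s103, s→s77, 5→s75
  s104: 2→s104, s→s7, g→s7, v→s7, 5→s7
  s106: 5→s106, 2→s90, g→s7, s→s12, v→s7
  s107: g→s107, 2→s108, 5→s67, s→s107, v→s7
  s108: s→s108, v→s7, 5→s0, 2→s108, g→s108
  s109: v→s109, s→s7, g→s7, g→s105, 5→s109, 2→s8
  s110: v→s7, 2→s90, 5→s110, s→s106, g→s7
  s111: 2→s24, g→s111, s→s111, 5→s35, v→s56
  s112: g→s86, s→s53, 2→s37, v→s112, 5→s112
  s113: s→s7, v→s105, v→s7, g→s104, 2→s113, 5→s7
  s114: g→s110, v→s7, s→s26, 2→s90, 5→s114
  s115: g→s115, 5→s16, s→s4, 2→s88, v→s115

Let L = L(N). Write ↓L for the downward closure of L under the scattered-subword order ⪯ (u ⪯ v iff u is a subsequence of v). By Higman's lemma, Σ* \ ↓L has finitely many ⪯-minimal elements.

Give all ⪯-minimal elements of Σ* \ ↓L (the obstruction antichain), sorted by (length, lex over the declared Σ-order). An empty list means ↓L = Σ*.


|Q|=116, |F|=113, |δ|=576 (4 ε).
min D↑ (113 st, q0=0, F={15}): 0:s→0,5→1,2→2,g→3,v→4 1:s→1,5→1,2→5,g→6,v→7 2:s→8,5→9,2→2,g→10,v→11 3:s→3,5→1,2→12,g→3,v→13 4:s→14,5→7,2→11,g→13,v→4 5:s→5,5→15,2→5,g→16,v→17 6:s→6,5→6,2→16,g→15,v→18 7:s→19,5→7,2→17,g→18,v→7 8:s→20,5→21,2→22,g→23,v→24 9:s→21,5→9,2→5,g→25,v→26 10:s→23,5→9,2→12,g→10,v→27 11:s→28,5→26,2→11,g→27,v→11 12:s→29,5→30,2→12,g→12,v→31 13:s→32,5→7,2→31,g→13,v→13 14:s→33,5→19,2→34,g→32,v→14 15:s→15,5→15,2→15,g→15,v→15 16:s→16,5→15,2→16,g→15,v→35 17:s→36,5→15,2→17,g→35,v→17 18:s→37,5→18,2→35,g→15,v→18 19:s→38,5→19,2→36,g→37,v→19 20:s→20,5→39,2→20,g→40,v→41 21:s→42,5→21,2→5,g→43,v→44 22:s→20,5→45,2→22,g→46,v→47 23:s→40,5→21,2→48,g→23,v→49 24:s→50,5→44,2→47,g→49,v→24 25:s→43,5→25,2→16,g→15,v→51 26:s→45,5→26,2→17,g→51,v→26 27:s→52,5→26,2→31,g→27,v→27 28:s→53,5→45,2→28,g→52,v→28 29:s→54,5→55,2→48,g→29,v→56 30:s→55,5→30,2→16,g→25,v→57 31:s→58,5→57,2→31,g→31,v→31 32:s→59,5→19,2→60,g→32,v→32 33:s→33,5→38,2→61,g→59,v→15 34:s→62,5→63,2→34,g→64,v→34 35:s→65,5→15,2→35,g→15,v→35 36:s→66,5→15,2→36,g→65,v→36 37:s→67,5→37,2→65,g→15,v→37 38:s→38,5→38,2→66,g→67,v→15 39:s→15,5→39,2→68,g→69,v→39 40:s→40,5→39,2→54,g→40,v→70 41:s→50,5→39,2→41,g→70,v→41 42:s→42,5→39,2→5,g→71,v→72 43:s→71,5→43,2→16,g→15,v→73 44:s→74,5→44,2→17,g→73,v→44 45:s→75,5→45,2→36,g→76,v→45 46:s→40,5→45,2→48,g→46,v→77 47:s→50,5→45,2→47,g→77,v→47 48:s→54,5→78,2→48,g→48,v→79 49:s→80,5→44,2→79,g→49,v→49 50:s→53,5→39,2→50,g→80,v→50 51:s→76,5→51,2→35,g→15,v→51 52:s→81,5→45,2→58,g→52,v→52 53:s→53,5→82,2→53,g→81,v→15 54:s→54,5→83,2→54,g→54,v→84 55:s→85,5→55,2→16,g→43,v→86 56:s→87,5→86,2→79,g→56,v→56 57:s→78,5→57,2→35,g→51,v→57 58:s→88,5→78,2→58,g→58,v→58 59:s→59,5→38,2→89,g→59,v→15 60:s→90,5→91,2→60,g→60,v→60 61:s→62,5→92,2→61,g→93,v→15 62:s→53,5→94,2→62,g→95,v→15 63:s→94,5→63,2→36,g→96,v→63 64:s→95,5→63,2→60,g→64,v→64 65:s→97,5→15,2→65,g→15,v→65 66:s→66,5→15,2→66,g→97,v→15 67:s→67,5→67,2→97,g→15,v→15 68:s→15,5→15,2→68,g→98,v→68 69:s→15,5→69,2→98,g→15,v→69 70:s→80,5→39,2→84,g→70,v→70 71:s→71,5→69,2→16,g→15,v→99 72:s→74,5→39,2→17,g→99,v→72 73:s→100,5→73,2→35,g→15,v→73 74:s→75,5→39,2→36,g→100,v→74 75:s→75,5→82,2→66,g→101,v→15 76:s→101,5→76,2→65,g→15,v→76 77:s→80,5→45,2→79,g→77,v→77 78:s→102,5→78,2→65,g→76,v→78 79:s→87,5→78,2→79,g→79,v→79 80:s→81,5→39,2→87,g→80,v→80 81:s→81,5→82,2→88,g→81,v→15 82:s→15,5→82,2→103,g→104,v→15 83:s→15,5→83,2→98,g→69,v→83 84:s→87,5→83,2→84,g→84,v→84 85:s→85,5→83,2→16,g→71,v→105 86:s→106,5→86,2→35,g→73,v→86 87:s→88,5→83,2→87,g→87,v→87 88:s→88,5→107,2→88,g→88,v→15 89:s→90,5→108,2→89,g→89,v→15 90:s→88,5→109,2→90,g→90,v→15 91:s→109,5→91,2→65,g→96,v→91 92:s→94,5→92,2→66,g→110,v→15 93:s→95,5→92,2→89,g→93,v→15 94:s→75,5→94,2→66,g→111,v→15 95:s→81,5→94,2→90,g→95,v→15 96:s→111,5→96,2→65,g→15,v→96 97:s→97,5→15,2→97,g→15,v→15 98:s→15,5→15,2→98,g→15,v→98 99:s→100,5→69,2→35,g→15,v→99 100:s→101,5→69,2→65,g→15,v→100 101:s→101,5→104,2→97,g→15,v→15 102:s→102,5→107,2→97,g→101,v→15 103:s→15,5→15,2→103,g→112,v→15 104:s→15,5→104,2→112,g→15,v→15 105:s→106,5→83,2→35,g→99,v→105 106:s→102,5→83,2→65,g→100,v→106 107:s→15,5→107,2→112,g→104,v→15 108:s→109,5→108,2→97,g→110,v→15 109:s→102,5→109,2→97,g→111,v→15 110:s→111,5→110,2→97,g→15,v→15 111:s→101,5→111,2→97,g→15,v→15 112:s→15,5→15,2→112,g→15,v→15 [Hopcroft].
'525': run [116, 66, 14, 1] end={s7} ∉↓L; 3/3 single-dels accept.
'5gg': run [116, 66, 26, 2] end={s105,s7} ∉↓L; 3/3 deletions ∈↓L.
'vssv': |S_i|=[116, 88, 60, 31, 2] end={s105,s7} ∉↓L; 4/4 single-dels accept.
'2ss5s': run [116, 99, 75, 45, 13, 1] end={s7} — reject; 5/5 deletions ∈↓L.
'g252g': N↓-sim [116, 97, 56, 36, 7, 1] end={s7} — reject; 5/5 deletions ∈↓L.
'2s25sv': N↓-sim [116, 99, 75, 54, 26, 12, 2] end={s105,s7} — reject; 6/6 del acc.
6 words, ⪯-incomp.

min(Σ*\↓L) = [525, 5gg, vssv, 2ss5s, g252g, 2s25sv].


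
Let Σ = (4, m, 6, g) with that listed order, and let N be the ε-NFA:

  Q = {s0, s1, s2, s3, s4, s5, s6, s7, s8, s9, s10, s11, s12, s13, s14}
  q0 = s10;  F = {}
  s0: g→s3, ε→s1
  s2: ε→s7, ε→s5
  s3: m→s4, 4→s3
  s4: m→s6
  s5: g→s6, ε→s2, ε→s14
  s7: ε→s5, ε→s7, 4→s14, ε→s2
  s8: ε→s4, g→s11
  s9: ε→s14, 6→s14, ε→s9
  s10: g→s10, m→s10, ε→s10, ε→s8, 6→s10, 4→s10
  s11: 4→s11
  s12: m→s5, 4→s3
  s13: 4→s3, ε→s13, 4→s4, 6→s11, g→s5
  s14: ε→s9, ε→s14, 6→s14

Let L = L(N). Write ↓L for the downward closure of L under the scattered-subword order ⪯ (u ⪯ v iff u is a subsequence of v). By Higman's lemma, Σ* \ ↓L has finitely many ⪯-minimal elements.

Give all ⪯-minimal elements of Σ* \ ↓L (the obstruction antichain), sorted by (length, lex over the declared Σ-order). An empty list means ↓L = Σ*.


|Q|=15, |F|=0, |δ|=36 (16 ε).
min D↑ (1 st, q0=0, F={0}): 0:4→0,m→0,6→0,g→0.
ε ∈ L(D↑) ⇒ ↓L = ∅.

min(Σ*\↓L) = [ε].


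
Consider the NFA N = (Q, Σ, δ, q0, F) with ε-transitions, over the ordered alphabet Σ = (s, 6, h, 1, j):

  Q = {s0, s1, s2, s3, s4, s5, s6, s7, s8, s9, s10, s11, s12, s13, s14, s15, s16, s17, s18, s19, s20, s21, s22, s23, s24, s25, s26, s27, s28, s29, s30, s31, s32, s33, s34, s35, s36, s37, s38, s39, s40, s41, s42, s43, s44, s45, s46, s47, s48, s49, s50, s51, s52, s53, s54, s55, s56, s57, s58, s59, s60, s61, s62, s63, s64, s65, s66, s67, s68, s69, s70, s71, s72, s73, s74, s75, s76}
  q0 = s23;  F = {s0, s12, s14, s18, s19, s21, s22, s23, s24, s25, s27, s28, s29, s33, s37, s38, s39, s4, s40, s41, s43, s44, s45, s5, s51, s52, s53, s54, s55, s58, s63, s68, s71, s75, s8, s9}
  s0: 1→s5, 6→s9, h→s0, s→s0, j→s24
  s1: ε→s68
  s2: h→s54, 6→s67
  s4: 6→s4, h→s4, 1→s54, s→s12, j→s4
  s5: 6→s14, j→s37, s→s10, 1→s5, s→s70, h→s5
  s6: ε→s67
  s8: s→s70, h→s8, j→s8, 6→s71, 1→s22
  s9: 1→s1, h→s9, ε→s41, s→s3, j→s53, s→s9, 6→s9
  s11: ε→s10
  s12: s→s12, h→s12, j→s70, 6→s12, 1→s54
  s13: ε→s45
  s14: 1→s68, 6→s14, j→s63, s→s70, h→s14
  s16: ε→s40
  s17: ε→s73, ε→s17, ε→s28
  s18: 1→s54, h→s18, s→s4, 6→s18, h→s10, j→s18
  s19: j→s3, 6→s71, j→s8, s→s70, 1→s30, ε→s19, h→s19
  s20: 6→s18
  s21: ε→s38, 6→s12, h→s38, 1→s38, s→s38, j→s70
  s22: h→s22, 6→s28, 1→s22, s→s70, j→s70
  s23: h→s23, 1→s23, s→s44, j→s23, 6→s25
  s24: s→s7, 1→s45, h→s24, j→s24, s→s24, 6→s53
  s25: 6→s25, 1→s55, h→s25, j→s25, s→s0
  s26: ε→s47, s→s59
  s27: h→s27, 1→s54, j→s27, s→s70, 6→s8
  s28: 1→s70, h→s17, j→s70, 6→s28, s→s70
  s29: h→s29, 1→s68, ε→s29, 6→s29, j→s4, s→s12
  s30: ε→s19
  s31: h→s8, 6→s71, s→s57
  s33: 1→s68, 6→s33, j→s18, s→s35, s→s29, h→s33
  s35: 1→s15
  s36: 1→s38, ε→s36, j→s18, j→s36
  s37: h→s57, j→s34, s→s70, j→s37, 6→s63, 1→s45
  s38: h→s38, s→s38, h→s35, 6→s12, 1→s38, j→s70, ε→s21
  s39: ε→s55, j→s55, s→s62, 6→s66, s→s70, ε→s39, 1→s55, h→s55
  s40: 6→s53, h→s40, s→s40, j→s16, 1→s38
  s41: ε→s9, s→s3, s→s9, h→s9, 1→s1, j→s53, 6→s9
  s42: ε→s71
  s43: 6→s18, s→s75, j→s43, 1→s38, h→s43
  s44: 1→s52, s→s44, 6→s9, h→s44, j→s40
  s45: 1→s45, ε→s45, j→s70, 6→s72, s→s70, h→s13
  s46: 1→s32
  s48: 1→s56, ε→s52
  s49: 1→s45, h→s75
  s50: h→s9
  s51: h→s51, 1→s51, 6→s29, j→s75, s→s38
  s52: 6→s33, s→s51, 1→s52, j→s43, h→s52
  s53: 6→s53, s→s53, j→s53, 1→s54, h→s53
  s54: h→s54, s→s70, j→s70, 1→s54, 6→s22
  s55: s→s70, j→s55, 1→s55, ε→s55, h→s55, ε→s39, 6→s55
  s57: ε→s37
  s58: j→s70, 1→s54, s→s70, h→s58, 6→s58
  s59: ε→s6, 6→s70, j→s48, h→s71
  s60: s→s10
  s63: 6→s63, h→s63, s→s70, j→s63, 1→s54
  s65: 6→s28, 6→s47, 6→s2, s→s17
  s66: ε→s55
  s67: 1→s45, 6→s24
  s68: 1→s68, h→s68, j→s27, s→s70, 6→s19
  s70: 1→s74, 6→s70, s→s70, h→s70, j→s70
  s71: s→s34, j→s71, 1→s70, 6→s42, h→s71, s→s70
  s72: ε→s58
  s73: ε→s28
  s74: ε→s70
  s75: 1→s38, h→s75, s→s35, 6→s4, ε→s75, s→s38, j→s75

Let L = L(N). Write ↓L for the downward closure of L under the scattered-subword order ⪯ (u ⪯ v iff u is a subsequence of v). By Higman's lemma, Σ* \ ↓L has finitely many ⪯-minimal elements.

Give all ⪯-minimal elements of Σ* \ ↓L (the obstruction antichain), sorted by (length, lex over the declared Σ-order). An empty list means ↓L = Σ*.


A = [61s, sj1j, s1ssj, s61661].

|Q|=77, |F|=36, |δ|=254 (31 ε).
min D↑ (34 st, q0=0, F={16}): 0:s→1,6→2,h→0,1→0,j→0 1:s→1,6→3,h→1,1→4,j→5 2:s→6,6→2,h→2,1→7,j→2 3:s→3,6→3,h→3,1→8,j→9 4:s→10,6→11,h→4,1→4,j→12 5:s→5,6→9,h→5,1→13,j→5 6:s→6,6→3,h→6,1→14,j→15 7:s→16,6→7,h→7,1→7,j→7 8:s→16,6→17,h→8,1→8,j→18 9:s→9,6→9,h→9,1→19,j→9 10:s→13,6→20,h→10,1→10,j→21 11:s→20,6→11,h→11,1→8,j→22 12:s→21,6→22,h→12,1→13,j→12 13:s→13,6→23,h→13,1→13,j→16 14:s→16,6→24,h→14,1→14,j→25 15:s→15,6→9,h→15,1→26,j→15 16:s→16,6→16,h→16,1→16,j→16 17:s→16,6→27,h→17,1→17,j→28 18:s→16,6→28,h→18,1→19,j→18 19:s→16,6→29,h→19,1→19,j→16 20:s→23,6→20,h→20,1→8,j→30 21:s→13,6→30,h→21,1→13,j→21 22:s→30,6→22,h→22,1→19,j→22 23:s→23,6→23,h→23,1→19,j→16 24:s→16,6→24,h→24,1→8,j→31 25:s→16,6→31,h→25,1→26,j→25 26:s→16,6→32,h→26,1→26,j→16 27:s→16,6→27,h→27,1→16,j→27 28:s→16,6→27,h→28,1→29,j→28 29:s→16,6→33,h→29,1→29,j→16 30:s→23,6→30,h→30,1→19,j→30 31:s→16,6→31,h→31,1→19,j→31 32:s→16,6→32,h→32,1→19,j→16 33:s→16,6→33,h→33,1→16,j→16.
'61s': N↓-sim [55, 45, 32, 5] end={s10,s34,s62,s70,s74} — reject; 3/3 single-dels accept.
'sj1j': N↓-sim [55, 50, 35, 16, 2] end={s70,s74} rej; 4/4 del acc.
's1ssj': |S_i|=[55, 50, 40, 26, 13, 2] end={s70,s74} — reject; 5/5 deletions ∈↓L.
's61661': |S_i|=[55, 50, 32, 18, 13, 8, 2] end={s70,s74} ∉↓L; 6/6 single-dels accept.
4 words, ⪯-incomp.


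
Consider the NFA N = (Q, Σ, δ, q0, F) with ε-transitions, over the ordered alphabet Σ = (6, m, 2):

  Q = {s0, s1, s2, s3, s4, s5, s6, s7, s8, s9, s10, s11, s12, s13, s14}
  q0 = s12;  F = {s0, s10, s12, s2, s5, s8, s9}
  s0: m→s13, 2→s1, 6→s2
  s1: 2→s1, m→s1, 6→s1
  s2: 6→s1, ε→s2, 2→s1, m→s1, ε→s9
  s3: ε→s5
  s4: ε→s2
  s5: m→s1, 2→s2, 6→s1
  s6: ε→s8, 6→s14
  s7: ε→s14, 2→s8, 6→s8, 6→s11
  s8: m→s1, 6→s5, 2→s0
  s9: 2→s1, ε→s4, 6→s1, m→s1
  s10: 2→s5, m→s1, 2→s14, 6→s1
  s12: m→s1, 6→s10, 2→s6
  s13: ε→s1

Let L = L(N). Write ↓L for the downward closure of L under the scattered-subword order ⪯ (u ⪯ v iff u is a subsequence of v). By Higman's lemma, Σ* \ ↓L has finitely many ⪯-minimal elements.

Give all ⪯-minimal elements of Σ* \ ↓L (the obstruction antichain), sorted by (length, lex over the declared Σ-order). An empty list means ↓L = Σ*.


A = [m, 66, 222].

|Q|=15, |F|=7, |δ|=37 (8 ε).
min D↑ (7 st, q0=0, F={2}): 0:6→1,m→2,2→3 1:6→2,m→2,2→4 2:6→2,m→2,2→2 3:6→4,m→2,2→5 4:6→2,m→2,2→6 5:6→6,m→2,2→2 6:6→2,m→2,2→2 (ε-aug+det+¬).
'm': run [12, 2] end={s1,s13} ∉↓L; 1/1 single-dels accept.
'66': |S_i|=[12, 7, 1] end={s1} — reject; 2/2 del acc.
'222': N↓-sim [12, 10, 6, 1] end={s1} rej; 3/3 deletions ∈↓L.
3 minimals (antichain).


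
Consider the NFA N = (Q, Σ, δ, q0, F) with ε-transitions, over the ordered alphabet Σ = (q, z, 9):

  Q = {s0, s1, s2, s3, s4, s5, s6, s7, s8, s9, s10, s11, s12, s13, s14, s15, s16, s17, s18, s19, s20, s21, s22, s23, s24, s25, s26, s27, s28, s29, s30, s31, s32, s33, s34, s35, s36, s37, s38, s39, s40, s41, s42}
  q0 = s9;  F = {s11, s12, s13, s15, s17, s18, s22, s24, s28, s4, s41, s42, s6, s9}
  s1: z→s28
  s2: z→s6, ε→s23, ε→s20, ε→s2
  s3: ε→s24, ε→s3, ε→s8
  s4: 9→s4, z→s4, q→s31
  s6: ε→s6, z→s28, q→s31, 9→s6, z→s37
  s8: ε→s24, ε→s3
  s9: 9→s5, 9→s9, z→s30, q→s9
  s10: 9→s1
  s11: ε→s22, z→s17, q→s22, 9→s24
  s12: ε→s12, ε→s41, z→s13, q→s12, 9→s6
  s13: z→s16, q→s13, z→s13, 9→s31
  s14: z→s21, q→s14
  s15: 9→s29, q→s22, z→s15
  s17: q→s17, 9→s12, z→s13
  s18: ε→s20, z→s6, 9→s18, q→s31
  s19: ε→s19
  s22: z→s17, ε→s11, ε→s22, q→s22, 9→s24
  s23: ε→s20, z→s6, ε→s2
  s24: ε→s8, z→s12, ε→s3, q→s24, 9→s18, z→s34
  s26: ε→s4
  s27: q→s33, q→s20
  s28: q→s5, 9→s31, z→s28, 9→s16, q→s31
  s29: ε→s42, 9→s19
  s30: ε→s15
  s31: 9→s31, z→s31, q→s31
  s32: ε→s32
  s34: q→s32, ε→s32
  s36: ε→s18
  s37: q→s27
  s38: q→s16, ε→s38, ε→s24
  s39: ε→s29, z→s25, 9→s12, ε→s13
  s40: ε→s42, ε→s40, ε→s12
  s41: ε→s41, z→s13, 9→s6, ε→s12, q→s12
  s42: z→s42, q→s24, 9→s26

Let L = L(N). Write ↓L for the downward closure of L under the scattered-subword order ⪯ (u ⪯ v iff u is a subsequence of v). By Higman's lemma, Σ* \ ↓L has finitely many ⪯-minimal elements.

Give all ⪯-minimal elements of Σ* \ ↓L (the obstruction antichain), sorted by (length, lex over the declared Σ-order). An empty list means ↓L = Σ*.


|Q|=43, |F|=14, |δ|=100 (35 ε).
min D↑ (13 st, q0=0, F={10}): 0:q→0,z→1,9→0 1:q→2,z→1,9→3 2:q→2,z→4,9→5 3:q→5,z→3,9→6 4:q→4,z→7,9→8 5:q→5,z→8,9→9 6:q→10,z→6,9→6 7:q→7,z→7,9→10 8:q→8,z→7,9→11 9:q→10,z→11,9→9 10:q→10,z→10,9→10 11:q→10,z→12,9→11 12:q→10,z→12,9→10 [Hopcroft].
'z99q': run [29, 28, 23, 13, 5] end={s20,s27,s31,s33,s5} ∉↓L; 4/4 single-dels accept.
'zqzz9': N↓-sim [29, 28, 21, 15, 9, 2] end={s16,s31} — reject; 5/5 single-dels accept.
2 minimals (antichain).

Antichain: [z99q, zqzz9].


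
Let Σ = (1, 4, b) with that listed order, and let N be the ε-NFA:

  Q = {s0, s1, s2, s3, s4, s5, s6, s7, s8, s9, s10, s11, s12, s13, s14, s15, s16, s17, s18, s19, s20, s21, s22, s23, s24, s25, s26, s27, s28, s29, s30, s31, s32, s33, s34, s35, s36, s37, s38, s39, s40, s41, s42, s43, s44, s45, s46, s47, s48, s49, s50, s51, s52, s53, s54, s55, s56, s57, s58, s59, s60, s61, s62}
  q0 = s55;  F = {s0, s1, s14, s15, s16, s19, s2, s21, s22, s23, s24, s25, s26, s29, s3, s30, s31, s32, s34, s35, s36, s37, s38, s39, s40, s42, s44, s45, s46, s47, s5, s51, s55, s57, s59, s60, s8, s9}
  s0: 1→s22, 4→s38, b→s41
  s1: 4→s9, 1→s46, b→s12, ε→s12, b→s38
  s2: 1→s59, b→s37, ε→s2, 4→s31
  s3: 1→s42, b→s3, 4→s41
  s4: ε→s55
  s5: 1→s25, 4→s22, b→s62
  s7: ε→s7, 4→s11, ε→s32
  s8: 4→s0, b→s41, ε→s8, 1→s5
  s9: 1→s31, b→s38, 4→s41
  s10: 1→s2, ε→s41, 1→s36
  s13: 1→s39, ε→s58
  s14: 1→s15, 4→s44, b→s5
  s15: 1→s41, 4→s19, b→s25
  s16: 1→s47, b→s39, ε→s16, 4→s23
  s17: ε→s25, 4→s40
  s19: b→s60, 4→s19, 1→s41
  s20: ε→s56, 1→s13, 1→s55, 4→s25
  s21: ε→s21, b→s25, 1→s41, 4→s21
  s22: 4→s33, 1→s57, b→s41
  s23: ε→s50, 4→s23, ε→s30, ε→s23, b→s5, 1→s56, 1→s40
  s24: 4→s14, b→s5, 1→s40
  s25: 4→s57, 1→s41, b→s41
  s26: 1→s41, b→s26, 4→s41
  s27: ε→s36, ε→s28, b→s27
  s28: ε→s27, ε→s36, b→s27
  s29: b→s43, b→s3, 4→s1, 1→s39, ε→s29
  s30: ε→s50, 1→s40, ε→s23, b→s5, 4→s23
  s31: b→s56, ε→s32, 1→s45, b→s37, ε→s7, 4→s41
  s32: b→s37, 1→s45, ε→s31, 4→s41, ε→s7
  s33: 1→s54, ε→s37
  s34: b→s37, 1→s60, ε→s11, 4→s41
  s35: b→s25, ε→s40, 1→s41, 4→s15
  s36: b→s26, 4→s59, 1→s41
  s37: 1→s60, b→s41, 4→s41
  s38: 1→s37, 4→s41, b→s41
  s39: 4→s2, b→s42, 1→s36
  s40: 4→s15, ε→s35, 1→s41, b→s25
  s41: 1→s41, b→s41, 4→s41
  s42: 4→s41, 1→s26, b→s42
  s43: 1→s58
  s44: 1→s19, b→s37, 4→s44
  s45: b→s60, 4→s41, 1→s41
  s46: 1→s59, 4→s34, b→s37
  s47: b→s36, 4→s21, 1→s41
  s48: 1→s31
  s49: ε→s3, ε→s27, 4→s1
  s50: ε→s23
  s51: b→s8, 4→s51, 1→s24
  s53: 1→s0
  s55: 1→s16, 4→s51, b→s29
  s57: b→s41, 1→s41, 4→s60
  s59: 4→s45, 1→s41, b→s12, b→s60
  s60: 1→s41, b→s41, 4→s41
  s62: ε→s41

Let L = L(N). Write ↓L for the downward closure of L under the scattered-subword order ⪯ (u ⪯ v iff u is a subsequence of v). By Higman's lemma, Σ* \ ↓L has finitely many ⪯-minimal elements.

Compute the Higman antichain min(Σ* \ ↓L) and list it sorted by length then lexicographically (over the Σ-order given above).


|Q|=63, |F|=38, |δ|=171 (34 ε).
min D↑ (36 st, q0=0, F={11}): 0:1→1,4→2,b→3 1:1→4,4→5,b→6 2:1→7,4→2,b→8 3:1→6,4→9,b→10 4:1→11,4→12,b→13 5:1→14,4→5,b→15 6:1→13,4→16,b→17 7:1→14,4→18,b→15 8:1→15,4→19,b→11 9:1→20,4→21,b→22 10:1→17,4→11,b→10 11:1→11,4→11,b→11 12:1→11,4→12,b→23 13:1→11,4→24,b→25 14:1→11,4→26,b→23 15:1→23,4→27,b→11 16:1→24,4→28,b→29 17:1→25,4→11,b→17 18:1→26,4→30,b→15 19:1→27,4→22,b→11 20:1→24,4→31,b→29 21:1→28,4→11,b→22 22:1→29,4→11,b→11 23:1→11,4→32,b→11 24:1→11,4→33,b→34 25:1→11,4→11,b→25 26:1→11,4→35,b→23 27:1→32,4→29,b→11 28:1→33,4→11,b→29 29:1→34,4→11,b→11 30:1→35,4→30,b→29 31:1→34,4→11,b→29 32:1→11,4→34,b→11 33:1→11,4→11,b→34 34:1→11,4→11,b→11 35:1→11,4→35,b→34.
'111': N↓-sim [49, 39, 17, 1] end={s41} ∉↓L; 3/3 single-dels accept.
'4bb': run [49, 38, 15, 2] end={s41,s62} rej; 3/3 deletions ∈↓L.
'bb4': run [49, 34, 12, 1] end={s41} rej; 3/3 deletions ∈↓L.
'b444': run [49, 34, 22, 14, 2] end={s11,s41} ∉↓L; 4/4 del acc.
'4144b4': |S_i|=[49, 38, 27, 17, 9, 3, 1] end={s41} rej; 6/6 deletions ∈↓L.
'b4141b': run [49, 34, 22, 17, 8, 3, 1] end={s41} — reject; 6/6 deletions ∈↓L.
6 obstructions.

A = [111, 4bb, bb4, b444, 4144b4, b4141b].
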